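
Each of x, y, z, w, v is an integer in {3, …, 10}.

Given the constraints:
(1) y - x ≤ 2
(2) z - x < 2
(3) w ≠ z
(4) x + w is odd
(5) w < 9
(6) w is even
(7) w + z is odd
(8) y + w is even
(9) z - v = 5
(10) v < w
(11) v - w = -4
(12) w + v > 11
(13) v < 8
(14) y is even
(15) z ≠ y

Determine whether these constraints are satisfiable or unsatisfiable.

Satisfiable

Setting (x, y, z, w, v) = (9, 8, 9, 8, 4) satisfies everything: constraint 1: y - x = -1; constraint 2: z - x = 0; constraint 9: z - v = 5, and the others follow.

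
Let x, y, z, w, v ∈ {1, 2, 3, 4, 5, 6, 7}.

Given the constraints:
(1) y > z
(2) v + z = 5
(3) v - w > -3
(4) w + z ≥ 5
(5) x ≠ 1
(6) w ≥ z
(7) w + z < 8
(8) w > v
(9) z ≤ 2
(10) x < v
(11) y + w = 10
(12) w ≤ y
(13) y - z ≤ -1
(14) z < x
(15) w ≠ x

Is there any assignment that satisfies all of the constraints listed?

Unsatisfiable

Constraints 8, 10, 12, 13, and 14 give y < z, z < x, x < v, v < w, w ≤ y. Chaining: y < z < x < v < w ≤ y, which forces y < y — impossible.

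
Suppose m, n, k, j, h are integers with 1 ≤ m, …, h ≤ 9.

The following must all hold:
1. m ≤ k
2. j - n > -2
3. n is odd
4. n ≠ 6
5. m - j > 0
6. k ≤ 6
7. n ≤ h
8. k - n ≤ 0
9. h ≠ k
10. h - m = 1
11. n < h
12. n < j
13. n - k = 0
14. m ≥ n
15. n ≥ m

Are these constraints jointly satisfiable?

Constraints 1, 5, 8, and 12 give m ≤ k, k ≤ n, n < j, j < m. Chaining: m ≤ k ≤ n < j < m, which forces m < m — impossible.

Unsatisfiable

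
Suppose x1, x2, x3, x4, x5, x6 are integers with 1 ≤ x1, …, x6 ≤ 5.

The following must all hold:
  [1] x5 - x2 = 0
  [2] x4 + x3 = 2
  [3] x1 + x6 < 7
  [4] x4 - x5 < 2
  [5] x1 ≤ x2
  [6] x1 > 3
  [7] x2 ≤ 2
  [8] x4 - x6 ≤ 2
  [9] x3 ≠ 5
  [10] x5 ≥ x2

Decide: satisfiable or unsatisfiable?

Unsatisfiable

From constraint 6: x1 ≥ 4. From constraints 5 and 7: x1 ≤ x2 and x2 ≤ 2, so x1 ≤ 2. But 2 < 4, so no value of x1 works.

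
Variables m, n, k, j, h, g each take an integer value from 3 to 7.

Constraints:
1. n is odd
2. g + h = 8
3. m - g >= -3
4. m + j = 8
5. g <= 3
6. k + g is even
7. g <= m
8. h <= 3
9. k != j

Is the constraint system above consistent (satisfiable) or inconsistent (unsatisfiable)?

From constraint 5: g ≤ 3. From constraint 8: h ≤ 3. Hence g + h ≤ 6. But constraint 2 requires g + h = 8, and 8 > 6. Contradiction.

Unsatisfiable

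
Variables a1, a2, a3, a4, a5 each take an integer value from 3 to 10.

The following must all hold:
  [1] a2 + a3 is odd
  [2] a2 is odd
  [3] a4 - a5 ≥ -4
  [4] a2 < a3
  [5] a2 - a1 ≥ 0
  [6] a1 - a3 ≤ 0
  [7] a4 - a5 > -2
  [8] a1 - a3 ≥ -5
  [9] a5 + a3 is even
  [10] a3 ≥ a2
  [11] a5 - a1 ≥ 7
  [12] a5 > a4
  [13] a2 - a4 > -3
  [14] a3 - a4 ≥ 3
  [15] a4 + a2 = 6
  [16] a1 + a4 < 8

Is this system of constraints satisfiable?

Constraints 3, 8, 11, and 14 give a1 − a3 ≥ -5, a3 − a4 ≥ 3, a4 − a5 ≥ -4, a5 − a1 ≥ 7.
Adding all 4 inequalities: the left sides telescope to 0, and the right sides sum to (-5) + 3 + (-4) + 7 = 1. So 0 ≥ 1, which is false.

Unsatisfiable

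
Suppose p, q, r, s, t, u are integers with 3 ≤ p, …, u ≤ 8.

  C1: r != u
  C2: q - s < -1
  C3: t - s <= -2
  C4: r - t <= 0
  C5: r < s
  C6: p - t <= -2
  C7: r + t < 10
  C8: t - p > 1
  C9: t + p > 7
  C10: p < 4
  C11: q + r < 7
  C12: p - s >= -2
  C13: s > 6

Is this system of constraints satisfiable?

Unsatisfiable

Constraints 3, 6, and 12 give p − s ≥ -2, s − t ≥ 2, t − p ≥ 2.
Adding all 3 inequalities: the left sides telescope to 0, and the right sides sum to (-2) + 2 + 2 = 2. So 0 ≥ 2, which is false.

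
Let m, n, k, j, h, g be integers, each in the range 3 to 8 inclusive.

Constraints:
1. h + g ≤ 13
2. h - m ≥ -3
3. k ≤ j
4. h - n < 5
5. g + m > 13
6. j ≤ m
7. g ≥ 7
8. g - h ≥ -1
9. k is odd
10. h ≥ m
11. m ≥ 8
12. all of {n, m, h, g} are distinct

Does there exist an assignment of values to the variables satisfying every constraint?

Unsatisfiable

From constraints 10 and 11: h ≥ m ≥ 8. From constraint 7: g ≥ 7. Hence h + g ≥ 15. But constraint 1 requires h + g ≤ 13, and 13 < 15. Contradiction.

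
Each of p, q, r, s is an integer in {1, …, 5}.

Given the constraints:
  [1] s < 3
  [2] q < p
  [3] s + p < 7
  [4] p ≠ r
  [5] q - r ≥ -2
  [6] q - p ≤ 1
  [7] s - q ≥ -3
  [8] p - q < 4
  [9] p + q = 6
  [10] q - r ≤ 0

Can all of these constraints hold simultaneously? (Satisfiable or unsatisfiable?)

The assignment p = 4, q = 2, r = 2, s = 2 works:
  constraint 3 holds since s + p = 6.
  constraint 5 holds since q - r = 0.
The rest check out directly.

Satisfiable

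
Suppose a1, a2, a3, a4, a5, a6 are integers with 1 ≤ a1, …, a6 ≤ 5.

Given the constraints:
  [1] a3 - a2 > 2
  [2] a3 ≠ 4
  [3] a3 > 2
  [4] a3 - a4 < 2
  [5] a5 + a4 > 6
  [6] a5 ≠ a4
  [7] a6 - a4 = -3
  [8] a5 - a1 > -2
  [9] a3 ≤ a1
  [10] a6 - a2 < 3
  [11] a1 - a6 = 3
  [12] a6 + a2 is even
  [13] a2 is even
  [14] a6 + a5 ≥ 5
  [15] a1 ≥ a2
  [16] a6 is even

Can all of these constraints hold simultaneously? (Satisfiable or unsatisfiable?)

The assignment a1 = 5, a2 = 2, a3 = 5, a4 = 5, a5 = 4, a6 = 2 works:
  constraint 1 holds since a3 - a2 = 3.
  constraint 4 holds since a3 - a4 = 0.
The rest check out directly.

Satisfiable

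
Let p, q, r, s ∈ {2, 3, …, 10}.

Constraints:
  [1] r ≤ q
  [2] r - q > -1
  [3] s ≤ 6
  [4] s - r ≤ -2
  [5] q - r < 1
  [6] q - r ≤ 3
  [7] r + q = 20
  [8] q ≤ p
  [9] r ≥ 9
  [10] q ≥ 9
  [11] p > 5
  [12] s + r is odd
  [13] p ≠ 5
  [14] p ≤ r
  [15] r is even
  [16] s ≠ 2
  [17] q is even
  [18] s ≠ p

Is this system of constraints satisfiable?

One satisfying assignment is p = 10, q = 10, r = 10, s = 5.
For the less obvious constraints — constraint 2: r - q = 0; constraint 4: s - r = -5; constraint 5: q - r = 0 — and the others hold by inspection.

Satisfiable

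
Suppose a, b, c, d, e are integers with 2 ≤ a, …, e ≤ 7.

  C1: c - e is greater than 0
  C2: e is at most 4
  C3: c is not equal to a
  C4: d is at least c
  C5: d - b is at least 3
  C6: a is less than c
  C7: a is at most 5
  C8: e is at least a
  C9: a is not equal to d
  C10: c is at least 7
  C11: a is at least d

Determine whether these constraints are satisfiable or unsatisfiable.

Unsatisfiable

From constraints 4 and 10: d ≥ c and c ≥ 7, so d ≥ 7. From constraints 7 and 11: d ≤ a and a ≤ 5, so d ≤ 5. But 5 < 7, so no value of d works.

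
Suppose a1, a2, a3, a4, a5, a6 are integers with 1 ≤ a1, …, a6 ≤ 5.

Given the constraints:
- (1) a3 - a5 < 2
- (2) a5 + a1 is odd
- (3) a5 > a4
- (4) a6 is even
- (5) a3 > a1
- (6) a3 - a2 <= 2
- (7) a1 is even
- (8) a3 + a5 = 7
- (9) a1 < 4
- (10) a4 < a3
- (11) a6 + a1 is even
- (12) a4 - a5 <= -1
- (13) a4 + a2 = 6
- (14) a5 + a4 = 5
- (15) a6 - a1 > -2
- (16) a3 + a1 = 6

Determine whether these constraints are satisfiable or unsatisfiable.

Satisfiable

One satisfying assignment is a1 = 2, a2 = 4, a3 = 4, a4 = 2, a5 = 3, a6 = 2.
For the less obvious constraints — constraint 1: a3 - a5 = 1; constraint 6: a3 - a2 = 0; constraint 8: a3 + a5 = 7 — and the others hold by inspection.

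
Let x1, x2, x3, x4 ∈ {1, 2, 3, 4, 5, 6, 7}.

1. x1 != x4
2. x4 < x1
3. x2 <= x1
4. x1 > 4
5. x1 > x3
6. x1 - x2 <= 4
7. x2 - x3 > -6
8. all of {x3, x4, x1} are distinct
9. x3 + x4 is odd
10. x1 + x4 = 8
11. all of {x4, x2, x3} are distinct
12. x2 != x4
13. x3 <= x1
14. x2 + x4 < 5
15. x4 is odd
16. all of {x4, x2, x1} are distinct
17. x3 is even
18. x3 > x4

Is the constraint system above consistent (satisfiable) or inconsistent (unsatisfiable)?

Satisfiable

Take x1 = 7, x2 = 3, x3 = 6, x4 = 1. Then constraint 6: x1 - x2 = 4; constraint 7: x2 - x3 = -3, and every other listed constraint is also met.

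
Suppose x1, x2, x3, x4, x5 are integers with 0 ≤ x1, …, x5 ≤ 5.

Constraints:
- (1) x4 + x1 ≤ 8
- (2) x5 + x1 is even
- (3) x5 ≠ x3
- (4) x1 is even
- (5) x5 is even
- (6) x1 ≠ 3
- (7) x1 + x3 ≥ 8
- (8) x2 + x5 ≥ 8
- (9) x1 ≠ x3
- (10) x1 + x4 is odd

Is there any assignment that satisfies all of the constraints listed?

Take x1 = 4, x2 = 4, x3 = 5, x4 = 3, x5 = 4. Then constraint 1: x4 + x1 = 7; constraint 7: x1 + x3 = 9; constraint 8: x2 + x5 = 8, and every other listed constraint is also met.

Satisfiable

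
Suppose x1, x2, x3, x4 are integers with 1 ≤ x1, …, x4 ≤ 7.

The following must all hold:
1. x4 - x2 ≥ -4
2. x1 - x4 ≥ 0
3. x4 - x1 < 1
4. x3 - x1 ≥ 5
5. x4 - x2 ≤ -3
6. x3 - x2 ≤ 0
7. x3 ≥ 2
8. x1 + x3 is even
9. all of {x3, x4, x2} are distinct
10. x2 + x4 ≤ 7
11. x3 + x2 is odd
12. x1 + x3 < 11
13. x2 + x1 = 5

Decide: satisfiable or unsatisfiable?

Constraints 1, 2, 4, and 6 give x3 − x1 ≥ 5, x1 − x4 ≥ 0, x4 − x2 ≥ -4, x2 − x3 ≥ 0.
Adding all 4 inequalities: the left sides telescope to 0, and the right sides sum to 5 + 0 + (-4) + 0 = 1. So 0 ≥ 1, which is false.

Unsatisfiable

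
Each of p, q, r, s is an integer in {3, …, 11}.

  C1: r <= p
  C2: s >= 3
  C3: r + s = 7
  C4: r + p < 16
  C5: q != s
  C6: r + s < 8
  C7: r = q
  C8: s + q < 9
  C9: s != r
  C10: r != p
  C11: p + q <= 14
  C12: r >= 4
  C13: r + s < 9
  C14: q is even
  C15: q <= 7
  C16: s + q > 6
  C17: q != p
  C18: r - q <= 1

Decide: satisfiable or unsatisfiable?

Setting (p, q, r, s) = (10, 4, 4, 3) satisfies everything: constraint 3: r + s = 7; constraint 4: r + p = 14; constraint 6: r + s = 7, and the others follow.

Satisfiable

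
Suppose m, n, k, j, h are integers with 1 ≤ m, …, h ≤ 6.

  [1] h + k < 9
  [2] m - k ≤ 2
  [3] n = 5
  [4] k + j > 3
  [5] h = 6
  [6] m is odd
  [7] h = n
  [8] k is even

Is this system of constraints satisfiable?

Constraint 5 fixes h = 6 and constraint 3 fixes n = 5, but constraint 7 requires h = n. Since 6 ≠ 5, contradiction.

Unsatisfiable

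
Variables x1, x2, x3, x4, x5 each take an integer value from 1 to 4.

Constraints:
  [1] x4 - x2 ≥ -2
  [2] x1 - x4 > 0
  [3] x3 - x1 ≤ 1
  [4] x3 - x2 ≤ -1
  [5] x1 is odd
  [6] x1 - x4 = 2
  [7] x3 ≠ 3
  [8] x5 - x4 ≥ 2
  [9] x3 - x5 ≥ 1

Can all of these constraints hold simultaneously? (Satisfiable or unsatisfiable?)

Constraints 1, 4, 8, and 9 give x3 − x5 ≥ 1, x5 − x4 ≥ 2, x4 − x2 ≥ -2, x2 − x3 ≥ 1.
Adding all 4 inequalities: the left sides telescope to 0, and the right sides sum to 1 + 2 + (-2) + 1 = 2. So 0 ≥ 2, which is false.

Unsatisfiable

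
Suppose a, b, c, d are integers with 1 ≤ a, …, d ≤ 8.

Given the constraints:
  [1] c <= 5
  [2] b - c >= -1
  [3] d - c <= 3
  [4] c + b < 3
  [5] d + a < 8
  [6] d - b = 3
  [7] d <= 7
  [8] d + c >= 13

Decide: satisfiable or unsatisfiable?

Unsatisfiable

From constraint 7: d ≤ 7. From constraint 1: c ≤ 5. Hence d + c ≤ 12. But constraint 8 requires d + c ≥ 13, and 13 > 12. Contradiction.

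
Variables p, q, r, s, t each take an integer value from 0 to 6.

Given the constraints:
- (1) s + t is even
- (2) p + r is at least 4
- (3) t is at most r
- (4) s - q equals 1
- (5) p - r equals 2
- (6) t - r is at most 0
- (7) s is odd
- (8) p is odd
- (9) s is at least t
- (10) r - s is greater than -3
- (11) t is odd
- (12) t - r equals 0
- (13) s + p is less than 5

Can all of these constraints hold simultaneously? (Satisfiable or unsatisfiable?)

Setting (p, q, r, s, t) = (3, 0, 1, 1, 1) satisfies everything: constraint 2: p + r = 4; constraint 4: s - q = 1, and the others follow.

Satisfiable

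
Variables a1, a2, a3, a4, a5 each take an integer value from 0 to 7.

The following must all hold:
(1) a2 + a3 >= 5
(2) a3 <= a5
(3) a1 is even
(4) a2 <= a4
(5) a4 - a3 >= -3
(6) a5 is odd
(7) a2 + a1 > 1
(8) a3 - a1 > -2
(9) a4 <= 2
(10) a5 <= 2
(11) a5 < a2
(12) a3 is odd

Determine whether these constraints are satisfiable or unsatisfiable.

From constraints 4 and 9: a2 ≤ a4 ≤ 2. From constraints 2 and 10: a3 ≤ a5 ≤ 2. Hence a2 + a3 ≤ 4. But constraint 1 requires a2 + a3 ≥ 5, and 5 > 4. Contradiction.

Unsatisfiable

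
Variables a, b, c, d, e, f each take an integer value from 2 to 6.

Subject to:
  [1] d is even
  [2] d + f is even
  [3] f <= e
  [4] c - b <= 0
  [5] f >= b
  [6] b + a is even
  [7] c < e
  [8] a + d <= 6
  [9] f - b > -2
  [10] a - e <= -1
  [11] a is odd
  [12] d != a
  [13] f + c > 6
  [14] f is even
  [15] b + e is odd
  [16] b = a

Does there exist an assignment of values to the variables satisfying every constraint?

Satisfiable

Take a = 3, b = 3, c = 3, d = 2, e = 6, f = 4. Then constraint 4: c - b = 0; constraint 8: a + d = 5, and every other listed constraint is also met.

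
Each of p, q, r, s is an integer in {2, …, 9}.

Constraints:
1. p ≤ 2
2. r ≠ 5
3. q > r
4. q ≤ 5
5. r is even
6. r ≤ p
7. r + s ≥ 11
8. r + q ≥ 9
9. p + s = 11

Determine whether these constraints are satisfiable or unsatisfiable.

From constraints 1 and 6: r ≤ p ≤ 2. From constraint 4: q ≤ 5. Hence r + q ≤ 7. But constraint 8 requires r + q ≥ 9, and 9 > 7. Contradiction.

Unsatisfiable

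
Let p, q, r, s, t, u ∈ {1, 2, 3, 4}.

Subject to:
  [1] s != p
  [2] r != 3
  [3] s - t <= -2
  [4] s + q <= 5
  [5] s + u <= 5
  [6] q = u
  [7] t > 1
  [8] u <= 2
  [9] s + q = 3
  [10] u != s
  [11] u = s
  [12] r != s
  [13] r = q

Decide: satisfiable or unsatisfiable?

Unsatisfiable

From constraints 6, 11, and 13, r = q = u = s, so r = s. But constraint 12 says r ≠ s. Contradiction.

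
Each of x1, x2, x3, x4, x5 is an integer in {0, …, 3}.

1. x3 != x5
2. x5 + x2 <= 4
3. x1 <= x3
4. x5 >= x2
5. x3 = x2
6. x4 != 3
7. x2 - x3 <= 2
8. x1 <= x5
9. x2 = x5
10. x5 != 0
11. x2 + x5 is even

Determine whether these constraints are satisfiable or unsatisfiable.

From constraints 5 and 9, x3 = x2 = x5, so x3 = x5. But constraint 1 says x3 ≠ x5. Contradiction.

Unsatisfiable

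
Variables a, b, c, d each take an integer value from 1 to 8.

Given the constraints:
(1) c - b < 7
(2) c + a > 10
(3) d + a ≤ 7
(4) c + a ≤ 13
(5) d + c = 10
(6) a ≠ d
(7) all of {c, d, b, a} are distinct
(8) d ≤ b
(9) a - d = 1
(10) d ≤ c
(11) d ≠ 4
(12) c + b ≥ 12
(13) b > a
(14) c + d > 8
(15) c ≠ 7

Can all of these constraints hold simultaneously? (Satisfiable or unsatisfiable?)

Satisfiable

One satisfying assignment is a = 3, b = 4, c = 8, d = 2.
For the less obvious constraints — constraint 1: c - b = 4; constraint 2: c + a = 11 — and the others hold by inspection.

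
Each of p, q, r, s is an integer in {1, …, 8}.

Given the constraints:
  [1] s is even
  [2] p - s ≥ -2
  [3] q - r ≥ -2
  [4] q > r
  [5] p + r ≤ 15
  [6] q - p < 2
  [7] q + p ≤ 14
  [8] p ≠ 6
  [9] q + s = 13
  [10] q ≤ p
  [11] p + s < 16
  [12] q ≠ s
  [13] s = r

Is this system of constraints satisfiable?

Satisfiable

Setting (p, q, r, s) = (7, 7, 6, 6) satisfies everything: constraint 2: p - s = 1; constraint 3: q - r = 1; constraint 5: p + r = 13, and the others follow.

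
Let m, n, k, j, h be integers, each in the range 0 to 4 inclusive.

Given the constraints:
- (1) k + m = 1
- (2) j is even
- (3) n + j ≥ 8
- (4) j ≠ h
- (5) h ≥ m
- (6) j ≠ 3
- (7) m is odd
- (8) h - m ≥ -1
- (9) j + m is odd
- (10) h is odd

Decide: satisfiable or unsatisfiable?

Try m = 1, n = 4, k = 0, j = 4, h = 1.
Check constraint 1: k + m = 1; constraint 3: n + j = 8; constraint 8: h - m = 0. The remaining constraints are straightforward to verify.

Satisfiable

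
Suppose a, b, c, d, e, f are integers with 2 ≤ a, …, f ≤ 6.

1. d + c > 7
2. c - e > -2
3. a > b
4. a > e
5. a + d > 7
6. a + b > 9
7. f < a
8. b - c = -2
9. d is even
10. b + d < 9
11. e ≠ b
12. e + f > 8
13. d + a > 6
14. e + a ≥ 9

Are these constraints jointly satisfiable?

Satisfiable

Take a = 6, b = 4, c = 6, d = 2, e = 5, f = 5. Then constraint 1: d + c = 8; constraint 2: c - e = 1, and every other listed constraint is also met.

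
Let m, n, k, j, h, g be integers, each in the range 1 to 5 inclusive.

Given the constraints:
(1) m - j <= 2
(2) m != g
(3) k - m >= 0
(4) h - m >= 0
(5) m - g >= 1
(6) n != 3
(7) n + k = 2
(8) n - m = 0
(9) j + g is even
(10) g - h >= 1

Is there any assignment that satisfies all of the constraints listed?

Unsatisfiable

Constraints 4, 5, and 10 give h − m ≥ 0, m − g ≥ 1, g − h ≥ 1.
Adding all 3 inequalities: the left sides telescope to 0, and the right sides sum to 0 + 1 + 1 = 2. So 0 ≥ 2, which is false.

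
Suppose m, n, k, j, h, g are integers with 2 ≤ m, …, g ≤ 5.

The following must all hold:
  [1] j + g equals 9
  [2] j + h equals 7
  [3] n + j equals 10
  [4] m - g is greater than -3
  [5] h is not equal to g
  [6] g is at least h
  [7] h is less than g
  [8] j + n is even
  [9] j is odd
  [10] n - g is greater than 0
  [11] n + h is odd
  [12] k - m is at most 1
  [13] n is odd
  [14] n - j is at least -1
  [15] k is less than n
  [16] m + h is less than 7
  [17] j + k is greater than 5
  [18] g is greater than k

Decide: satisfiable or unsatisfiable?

Take m = 4, n = 5, k = 2, j = 5, h = 2, g = 4. Then constraint 1: j + g = 9; constraint 2: j + h = 7; constraint 3: n + j = 10, and every other listed constraint is also met.

Satisfiable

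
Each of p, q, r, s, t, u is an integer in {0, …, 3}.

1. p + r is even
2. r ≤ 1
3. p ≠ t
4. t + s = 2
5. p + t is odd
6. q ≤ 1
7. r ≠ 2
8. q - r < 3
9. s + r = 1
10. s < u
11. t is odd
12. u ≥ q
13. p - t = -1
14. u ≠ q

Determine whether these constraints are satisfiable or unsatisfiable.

The assignment p = 0, q = 0, r = 0, s = 1, t = 1, u = 2 works:
  constraint 4 holds since t + s = 2.
  constraint 8 holds since q - r = 0.
  constraint 9 holds since s + r = 1.
The rest check out directly.

Satisfiable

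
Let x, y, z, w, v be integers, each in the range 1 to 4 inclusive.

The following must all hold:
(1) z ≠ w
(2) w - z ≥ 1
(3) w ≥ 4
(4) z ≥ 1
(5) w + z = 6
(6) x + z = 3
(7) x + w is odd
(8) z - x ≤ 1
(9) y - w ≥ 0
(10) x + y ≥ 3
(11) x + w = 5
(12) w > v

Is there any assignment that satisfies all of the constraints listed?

One satisfying assignment is x = 1, y = 4, z = 2, w = 4, v = 1.
For the less obvious constraints — constraint 2: w - z = 2; constraint 5: w + z = 6 — and the others hold by inspection.

Satisfiable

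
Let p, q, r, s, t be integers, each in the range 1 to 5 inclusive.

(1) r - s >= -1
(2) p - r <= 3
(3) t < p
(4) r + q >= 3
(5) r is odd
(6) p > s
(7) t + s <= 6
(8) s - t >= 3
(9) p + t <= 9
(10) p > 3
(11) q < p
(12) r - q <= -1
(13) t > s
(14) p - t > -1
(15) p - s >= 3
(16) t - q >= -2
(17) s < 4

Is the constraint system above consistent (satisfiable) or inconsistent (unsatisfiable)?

Constraints 2, 8, 12, 15, and 16 give q − r ≥ 1, r − p ≥ -3, p − s ≥ 3, s − t ≥ 3, t − q ≥ -2.
Adding all 5 inequalities: the left sides telescope to 0, and the right sides sum to 1 + (-3) + 3 + 3 + (-2) = 2. So 0 ≥ 2, which is false.

Unsatisfiable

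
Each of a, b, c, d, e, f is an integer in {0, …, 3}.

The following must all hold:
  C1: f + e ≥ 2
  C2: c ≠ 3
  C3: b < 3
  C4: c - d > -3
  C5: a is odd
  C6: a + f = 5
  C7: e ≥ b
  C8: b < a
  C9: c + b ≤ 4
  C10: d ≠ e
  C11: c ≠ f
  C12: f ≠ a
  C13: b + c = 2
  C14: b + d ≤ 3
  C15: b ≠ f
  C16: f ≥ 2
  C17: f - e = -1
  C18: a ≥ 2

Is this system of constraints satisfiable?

Satisfiable

The assignment a = 3, b = 1, c = 1, d = 1, e = 3, f = 2 works:
  constraint 1 holds since f + e = 5.
  constraint 4 holds since c - d = 0.
  constraint 6 holds since a + f = 5.
The rest check out directly.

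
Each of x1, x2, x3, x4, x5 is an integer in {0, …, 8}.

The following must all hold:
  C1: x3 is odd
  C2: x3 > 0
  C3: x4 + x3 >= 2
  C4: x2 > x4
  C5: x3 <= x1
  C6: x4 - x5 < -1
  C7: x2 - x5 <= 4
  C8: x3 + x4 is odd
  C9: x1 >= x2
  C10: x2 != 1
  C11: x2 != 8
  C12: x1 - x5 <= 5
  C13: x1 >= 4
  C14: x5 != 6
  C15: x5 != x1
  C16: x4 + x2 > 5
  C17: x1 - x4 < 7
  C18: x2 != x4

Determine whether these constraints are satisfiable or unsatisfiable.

The assignment x1 = 6, x2 = 5, x3 = 1, x4 = 2, x5 = 4 works:
  constraint 3 holds since x4 + x3 = 3.
  constraint 6 holds since x4 - x5 = -2.
The rest check out directly.

Satisfiable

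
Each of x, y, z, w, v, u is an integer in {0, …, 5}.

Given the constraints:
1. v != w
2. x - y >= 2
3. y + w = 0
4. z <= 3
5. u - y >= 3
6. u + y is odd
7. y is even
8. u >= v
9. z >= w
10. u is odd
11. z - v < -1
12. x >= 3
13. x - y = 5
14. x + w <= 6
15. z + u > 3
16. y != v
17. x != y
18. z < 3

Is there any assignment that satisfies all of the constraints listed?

Satisfiable

The assignment x = 5, y = 0, z = 1, w = 0, v = 3, u = 5 works:
  constraint 2 holds since x - y = 5.
  constraint 3 holds since y + w = 0.
The rest check out directly.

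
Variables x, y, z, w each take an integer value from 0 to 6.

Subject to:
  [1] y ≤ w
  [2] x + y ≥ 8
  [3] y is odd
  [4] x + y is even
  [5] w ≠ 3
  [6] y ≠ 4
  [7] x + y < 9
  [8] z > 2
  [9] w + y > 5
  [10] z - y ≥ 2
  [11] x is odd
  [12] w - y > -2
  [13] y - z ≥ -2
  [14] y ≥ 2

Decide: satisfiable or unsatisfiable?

Try x = 5, y = 3, z = 5, w = 4.
Check constraint 2: x + y = 8; constraint 7: x + y = 8; constraint 9: w + y = 7. The remaining constraints are straightforward to verify.

Satisfiable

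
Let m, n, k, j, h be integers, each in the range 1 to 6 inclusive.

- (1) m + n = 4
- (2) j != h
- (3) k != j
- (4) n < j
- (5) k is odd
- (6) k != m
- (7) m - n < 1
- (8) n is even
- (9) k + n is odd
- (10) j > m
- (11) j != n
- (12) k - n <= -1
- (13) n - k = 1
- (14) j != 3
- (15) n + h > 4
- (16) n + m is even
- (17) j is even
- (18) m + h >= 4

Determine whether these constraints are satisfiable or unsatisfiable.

Satisfiable

The assignment m = 2, n = 2, k = 1, j = 4, h = 3 works:
  constraint 1 holds since m + n = 4.
  constraint 7 holds since m - n = 0.
  constraint 12 holds since k - n = -1.
The rest check out directly.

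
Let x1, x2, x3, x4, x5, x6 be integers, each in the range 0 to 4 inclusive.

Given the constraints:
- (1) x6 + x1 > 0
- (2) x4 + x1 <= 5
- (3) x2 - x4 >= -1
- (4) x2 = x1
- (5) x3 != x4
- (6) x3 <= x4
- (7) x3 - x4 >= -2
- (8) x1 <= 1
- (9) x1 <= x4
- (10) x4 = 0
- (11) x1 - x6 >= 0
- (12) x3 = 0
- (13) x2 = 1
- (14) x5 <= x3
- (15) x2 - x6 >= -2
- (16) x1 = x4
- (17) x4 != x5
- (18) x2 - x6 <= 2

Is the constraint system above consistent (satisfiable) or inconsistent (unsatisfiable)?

Unsatisfiable

Constraint 13 fixes x2 = 1 and constraint 10 fixes x4 = 0. Constraints 4 and 16 give x2 = x1 = x4, so x2 = x4. But 1 ≠ 0 — contradiction.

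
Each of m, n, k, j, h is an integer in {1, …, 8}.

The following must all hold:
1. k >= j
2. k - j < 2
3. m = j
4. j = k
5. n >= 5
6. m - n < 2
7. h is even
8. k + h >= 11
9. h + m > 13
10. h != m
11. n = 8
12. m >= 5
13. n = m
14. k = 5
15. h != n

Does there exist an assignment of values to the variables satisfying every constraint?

Constraint 11 fixes n = 8 and constraint 14 fixes k = 5. Constraints 3, 4, and 13 give n = m = j = k, so n = k. But 8 ≠ 5 — contradiction.

Unsatisfiable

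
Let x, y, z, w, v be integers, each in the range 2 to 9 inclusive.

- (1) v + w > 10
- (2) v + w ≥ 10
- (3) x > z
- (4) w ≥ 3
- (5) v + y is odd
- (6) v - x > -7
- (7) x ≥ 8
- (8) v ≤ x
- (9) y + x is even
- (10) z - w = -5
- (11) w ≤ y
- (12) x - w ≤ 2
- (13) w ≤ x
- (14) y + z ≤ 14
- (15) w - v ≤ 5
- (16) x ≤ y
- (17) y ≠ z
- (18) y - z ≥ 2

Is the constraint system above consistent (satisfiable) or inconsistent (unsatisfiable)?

Setting (x, y, z, w, v) = (9, 9, 4, 9, 4) satisfies everything: constraint 1: v + w = 13; constraint 2: v + w = 13, and the others follow.

Satisfiable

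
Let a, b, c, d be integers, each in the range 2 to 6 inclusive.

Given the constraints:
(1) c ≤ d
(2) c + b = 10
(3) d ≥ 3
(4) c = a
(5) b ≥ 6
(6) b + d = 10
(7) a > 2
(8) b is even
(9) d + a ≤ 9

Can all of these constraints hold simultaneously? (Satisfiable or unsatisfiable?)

Setting (a, b, c, d) = (4, 6, 4, 4) satisfies everything: constraint 2: c + b = 10; constraint 6: b + d = 10, and the others follow.

Satisfiable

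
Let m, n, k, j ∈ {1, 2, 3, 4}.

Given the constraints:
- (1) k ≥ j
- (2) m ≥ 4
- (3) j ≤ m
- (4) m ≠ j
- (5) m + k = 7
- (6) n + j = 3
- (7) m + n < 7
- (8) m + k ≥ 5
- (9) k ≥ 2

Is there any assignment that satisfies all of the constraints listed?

Satisfiable

The assignment m = 4, n = 2, k = 3, j = 1 works:
  constraint 5 holds since m + k = 7.
  constraint 6 holds since n + j = 3.
  constraint 7 holds since m + n = 6.
The rest check out directly.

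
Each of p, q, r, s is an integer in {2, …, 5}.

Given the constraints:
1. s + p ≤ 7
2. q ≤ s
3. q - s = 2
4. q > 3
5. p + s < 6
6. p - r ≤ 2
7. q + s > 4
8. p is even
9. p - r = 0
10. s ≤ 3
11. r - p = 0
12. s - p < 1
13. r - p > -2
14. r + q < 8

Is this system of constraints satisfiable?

From constraint 4: q ≥ 4. From constraints 2 and 10: q ≤ s and s ≤ 3, so q ≤ 3. But 3 < 4, so no value of q works.

Unsatisfiable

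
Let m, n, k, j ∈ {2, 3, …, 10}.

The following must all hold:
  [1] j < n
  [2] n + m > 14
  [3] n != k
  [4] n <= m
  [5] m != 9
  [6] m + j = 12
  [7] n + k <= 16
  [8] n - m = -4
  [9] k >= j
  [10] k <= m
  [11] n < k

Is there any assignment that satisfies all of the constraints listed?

Take m = 10, n = 6, k = 10, j = 2. Then constraint 2: n + m = 16; constraint 6: m + j = 12, and every other listed constraint is also met.

Satisfiable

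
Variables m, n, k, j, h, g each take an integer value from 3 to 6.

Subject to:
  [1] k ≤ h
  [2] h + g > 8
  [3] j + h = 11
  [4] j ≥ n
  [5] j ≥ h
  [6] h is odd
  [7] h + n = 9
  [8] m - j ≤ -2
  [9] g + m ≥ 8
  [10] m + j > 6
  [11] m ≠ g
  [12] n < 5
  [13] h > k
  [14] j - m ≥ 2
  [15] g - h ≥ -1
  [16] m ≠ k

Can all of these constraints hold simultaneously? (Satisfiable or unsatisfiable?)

Satisfiable

Take m = 3, n = 4, k = 4, j = 6, h = 5, g = 5. Then constraint 2: h + g = 10; constraint 3: j + h = 11, and every other listed constraint is also met.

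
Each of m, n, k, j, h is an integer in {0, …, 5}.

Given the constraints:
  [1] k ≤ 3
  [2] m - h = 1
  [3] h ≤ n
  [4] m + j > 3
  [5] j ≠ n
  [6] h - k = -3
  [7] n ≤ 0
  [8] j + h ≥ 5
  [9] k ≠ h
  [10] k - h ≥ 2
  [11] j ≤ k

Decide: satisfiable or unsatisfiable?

Unsatisfiable

From constraints 1 and 11: j ≤ k ≤ 3. From constraints 3 and 7: h ≤ n ≤ 0. Hence j + h ≤ 3. But constraint 8 requires j + h ≥ 5, and 5 > 3. Contradiction.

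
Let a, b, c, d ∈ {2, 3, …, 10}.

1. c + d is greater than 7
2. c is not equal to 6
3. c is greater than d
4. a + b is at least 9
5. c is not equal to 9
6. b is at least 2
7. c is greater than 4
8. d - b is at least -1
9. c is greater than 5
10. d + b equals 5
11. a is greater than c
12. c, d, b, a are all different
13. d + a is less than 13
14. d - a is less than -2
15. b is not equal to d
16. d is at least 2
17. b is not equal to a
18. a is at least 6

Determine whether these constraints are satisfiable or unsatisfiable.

Satisfiable

The assignment a = 8, b = 2, c = 7, d = 3 works:
  constraint 1 holds since c + d = 10.
  constraint 4 holds since a + b = 10.
  constraint 8 holds since d - b = 1.
The rest check out directly.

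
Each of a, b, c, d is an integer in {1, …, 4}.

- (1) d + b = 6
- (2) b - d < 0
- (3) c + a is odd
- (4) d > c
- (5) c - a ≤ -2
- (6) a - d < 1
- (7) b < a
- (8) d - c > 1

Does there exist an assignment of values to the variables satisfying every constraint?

One satisfying assignment is a = 4, b = 2, c = 1, d = 4.
For the less obvious constraints — constraint 1: d + b = 6; constraint 2: b - d = -2; constraint 5: c - a = -3 — and the others hold by inspection.

Satisfiable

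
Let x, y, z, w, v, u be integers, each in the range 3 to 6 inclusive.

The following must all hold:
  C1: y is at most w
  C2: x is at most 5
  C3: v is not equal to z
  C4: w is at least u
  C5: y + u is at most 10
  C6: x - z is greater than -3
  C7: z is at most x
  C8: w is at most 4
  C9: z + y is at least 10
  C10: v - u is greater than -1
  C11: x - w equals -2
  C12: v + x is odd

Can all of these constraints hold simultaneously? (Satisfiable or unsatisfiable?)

Unsatisfiable

From constraints 2 and 7: z ≤ x ≤ 5. From constraints 1 and 8: y ≤ w ≤ 4. Hence z + y ≤ 9. But constraint 9 requires z + y ≥ 10, and 10 > 9. Contradiction.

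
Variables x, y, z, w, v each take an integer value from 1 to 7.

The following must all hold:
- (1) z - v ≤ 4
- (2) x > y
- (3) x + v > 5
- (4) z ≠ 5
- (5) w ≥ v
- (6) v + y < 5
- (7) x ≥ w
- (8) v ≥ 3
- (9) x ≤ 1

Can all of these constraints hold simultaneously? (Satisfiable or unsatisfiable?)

From constraints 5 and 8: w ≥ v and v ≥ 3, so w ≥ 3. From constraints 7 and 9: w ≤ x and x ≤ 1, so w ≤ 1. But 1 < 3, so no value of w works.

Unsatisfiable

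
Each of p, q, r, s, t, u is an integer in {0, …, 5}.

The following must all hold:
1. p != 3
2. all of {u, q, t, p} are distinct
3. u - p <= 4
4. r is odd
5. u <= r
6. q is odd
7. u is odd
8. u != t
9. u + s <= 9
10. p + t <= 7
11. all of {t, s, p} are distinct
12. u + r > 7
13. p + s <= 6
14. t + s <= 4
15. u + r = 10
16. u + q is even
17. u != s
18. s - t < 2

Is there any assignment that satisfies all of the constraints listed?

The assignment p = 4, q = 1, r = 5, s = 1, t = 0, u = 5 works:
  constraint 3 holds since u - p = 1.
  constraint 9 holds since u + s = 6.
The rest check out directly.

Satisfiable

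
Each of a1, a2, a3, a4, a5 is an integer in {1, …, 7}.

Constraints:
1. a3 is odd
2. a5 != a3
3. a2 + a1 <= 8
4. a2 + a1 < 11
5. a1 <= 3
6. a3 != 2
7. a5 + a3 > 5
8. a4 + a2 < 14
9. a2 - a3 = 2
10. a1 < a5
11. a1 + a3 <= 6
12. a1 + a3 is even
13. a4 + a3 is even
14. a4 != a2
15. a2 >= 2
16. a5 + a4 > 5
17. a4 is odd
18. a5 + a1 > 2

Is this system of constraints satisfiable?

Satisfiable

Take a1 = 1, a2 = 7, a3 = 5, a4 = 5, a5 = 2. Then constraint 3: a2 + a1 = 8; constraint 4: a2 + a1 = 8, and every other listed constraint is also met.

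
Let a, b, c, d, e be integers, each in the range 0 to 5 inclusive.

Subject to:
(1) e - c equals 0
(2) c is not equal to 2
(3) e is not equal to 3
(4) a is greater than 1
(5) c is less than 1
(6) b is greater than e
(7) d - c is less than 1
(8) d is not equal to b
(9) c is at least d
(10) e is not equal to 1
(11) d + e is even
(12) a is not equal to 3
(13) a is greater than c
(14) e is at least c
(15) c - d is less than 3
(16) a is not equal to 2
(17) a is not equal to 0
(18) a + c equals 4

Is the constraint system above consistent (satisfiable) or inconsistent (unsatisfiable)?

Try a = 4, b = 4, c = 0, d = 0, e = 0.
Check constraint 1: e - c = 0; constraint 7: d - c = 0. The remaining constraints are straightforward to verify.

Satisfiable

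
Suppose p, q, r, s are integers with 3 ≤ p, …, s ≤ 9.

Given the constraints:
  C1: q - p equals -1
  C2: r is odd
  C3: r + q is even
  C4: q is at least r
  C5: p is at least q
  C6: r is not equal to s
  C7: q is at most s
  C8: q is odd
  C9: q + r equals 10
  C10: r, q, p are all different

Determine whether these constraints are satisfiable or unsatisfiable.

Satisfiable

Take p = 8, q = 7, r = 3, s = 9. Then constraint 1: q - p = -1; constraint 9: q + r = 10, and every other listed constraint is also met.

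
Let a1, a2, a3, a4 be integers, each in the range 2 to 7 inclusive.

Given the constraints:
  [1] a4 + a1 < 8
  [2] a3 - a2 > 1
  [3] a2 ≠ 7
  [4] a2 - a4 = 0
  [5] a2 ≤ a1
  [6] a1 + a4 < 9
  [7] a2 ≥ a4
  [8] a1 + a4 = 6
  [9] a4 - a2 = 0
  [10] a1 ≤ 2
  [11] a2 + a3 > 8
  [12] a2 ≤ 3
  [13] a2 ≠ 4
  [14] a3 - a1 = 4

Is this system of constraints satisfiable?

Unsatisfiable

From constraint 10: a1 ≤ 2. From constraints 7 and 12: a4 ≤ a2 ≤ 3. Hence a1 + a4 ≤ 5. But constraint 8 requires a1 + a4 = 6, and 6 > 5. Contradiction.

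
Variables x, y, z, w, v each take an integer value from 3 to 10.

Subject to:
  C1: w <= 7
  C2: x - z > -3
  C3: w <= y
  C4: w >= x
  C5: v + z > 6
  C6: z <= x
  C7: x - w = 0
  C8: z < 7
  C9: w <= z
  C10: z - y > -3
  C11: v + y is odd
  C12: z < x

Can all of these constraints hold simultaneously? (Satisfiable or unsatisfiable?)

Constraints 4, 9, and 12 give x ≤ w, w ≤ z, z < x. Chaining: x ≤ w ≤ z < x, which forces x < x — impossible.

Unsatisfiable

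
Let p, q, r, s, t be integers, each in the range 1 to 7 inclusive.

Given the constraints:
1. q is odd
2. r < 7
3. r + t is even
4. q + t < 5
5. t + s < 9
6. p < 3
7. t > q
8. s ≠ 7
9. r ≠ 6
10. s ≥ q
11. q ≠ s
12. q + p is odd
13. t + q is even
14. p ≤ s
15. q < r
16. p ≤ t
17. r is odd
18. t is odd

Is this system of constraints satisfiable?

Satisfiable

Try p = 2, q = 1, r = 5, s = 3, t = 3.
Check constraint 1: q = 1 is odd; constraint 4: q + t = 4; constraint 5: t + s = 6. The remaining constraints are straightforward to verify.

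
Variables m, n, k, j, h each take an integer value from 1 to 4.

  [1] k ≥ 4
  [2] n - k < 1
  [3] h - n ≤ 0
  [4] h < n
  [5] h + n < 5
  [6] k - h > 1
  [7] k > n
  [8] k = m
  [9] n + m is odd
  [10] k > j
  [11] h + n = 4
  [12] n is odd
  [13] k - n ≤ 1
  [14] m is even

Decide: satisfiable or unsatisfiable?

Setting (m, n, k, j, h) = (4, 3, 4, 1, 1) satisfies everything: constraint 2: n - k = -1; constraint 3: h - n = -2; constraint 5: h + n = 4, and the others follow.

Satisfiable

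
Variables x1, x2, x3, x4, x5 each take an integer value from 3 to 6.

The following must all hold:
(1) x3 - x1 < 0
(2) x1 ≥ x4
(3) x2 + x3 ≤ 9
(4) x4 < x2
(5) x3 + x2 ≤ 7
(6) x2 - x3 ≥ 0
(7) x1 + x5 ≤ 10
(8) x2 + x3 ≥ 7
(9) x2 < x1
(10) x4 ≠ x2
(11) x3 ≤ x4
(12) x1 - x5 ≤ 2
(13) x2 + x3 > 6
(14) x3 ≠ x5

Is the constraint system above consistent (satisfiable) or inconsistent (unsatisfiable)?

Satisfiable

Take x1 = 5, x2 = 4, x3 = 3, x4 = 3, x5 = 4. Then constraint 1: x3 - x1 = -2; constraint 3: x2 + x3 = 7, and every other listed constraint is also met.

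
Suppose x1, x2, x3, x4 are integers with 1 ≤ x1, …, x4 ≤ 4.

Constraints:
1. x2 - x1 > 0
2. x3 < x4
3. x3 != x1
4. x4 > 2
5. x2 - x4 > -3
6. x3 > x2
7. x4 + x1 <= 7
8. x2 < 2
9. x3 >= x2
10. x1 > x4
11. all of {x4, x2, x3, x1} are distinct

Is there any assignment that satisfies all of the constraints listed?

Unsatisfiable

Constraints 1, 2, 6, and 10 give x2 < x3, x3 < x4, x4 < x1, x1 < x2. Chaining: x2 < x3 < x4 < x1 < x2, which forces x2 < x2 — impossible.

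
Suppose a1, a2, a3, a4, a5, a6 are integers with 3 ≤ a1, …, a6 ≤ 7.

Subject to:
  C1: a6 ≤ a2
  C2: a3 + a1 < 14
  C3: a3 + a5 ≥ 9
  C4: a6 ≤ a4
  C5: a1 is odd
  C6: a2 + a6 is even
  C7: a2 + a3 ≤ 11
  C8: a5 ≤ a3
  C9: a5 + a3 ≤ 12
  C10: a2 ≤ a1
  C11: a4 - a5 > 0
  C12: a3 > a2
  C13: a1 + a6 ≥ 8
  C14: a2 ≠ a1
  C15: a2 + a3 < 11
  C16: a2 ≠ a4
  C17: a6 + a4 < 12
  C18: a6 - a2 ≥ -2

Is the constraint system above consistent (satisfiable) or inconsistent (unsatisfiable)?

Try a1 = 5, a2 = 4, a3 = 6, a4 = 5, a5 = 4, a6 = 4.
Check constraint 2: a3 + a1 = 11; constraint 3: a3 + a5 = 10. The remaining constraints are straightforward to verify.

Satisfiable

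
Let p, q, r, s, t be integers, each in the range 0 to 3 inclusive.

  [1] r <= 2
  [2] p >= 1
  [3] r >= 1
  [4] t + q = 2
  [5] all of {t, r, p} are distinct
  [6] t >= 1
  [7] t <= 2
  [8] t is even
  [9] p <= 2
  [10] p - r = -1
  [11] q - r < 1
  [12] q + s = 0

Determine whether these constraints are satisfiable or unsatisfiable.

Constraints 1, 2, 3, 6, 7, and 9 confine each of t, r, p to the 2 values {1, 2}.
Constraint 5 requires all 3 of them to be distinct, but only 2 values are available — impossible by the pigeonhole principle.

Unsatisfiable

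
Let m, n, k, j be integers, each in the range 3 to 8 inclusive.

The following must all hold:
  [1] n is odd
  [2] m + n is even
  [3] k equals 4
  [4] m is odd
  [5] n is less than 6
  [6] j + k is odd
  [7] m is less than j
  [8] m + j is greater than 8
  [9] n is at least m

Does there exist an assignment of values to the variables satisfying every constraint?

Take m = 3, n = 5, k = 4, j = 7. Then constraint 1: n = 5 is odd; constraint 8: m + j = 10, and every other listed constraint is also met.

Satisfiable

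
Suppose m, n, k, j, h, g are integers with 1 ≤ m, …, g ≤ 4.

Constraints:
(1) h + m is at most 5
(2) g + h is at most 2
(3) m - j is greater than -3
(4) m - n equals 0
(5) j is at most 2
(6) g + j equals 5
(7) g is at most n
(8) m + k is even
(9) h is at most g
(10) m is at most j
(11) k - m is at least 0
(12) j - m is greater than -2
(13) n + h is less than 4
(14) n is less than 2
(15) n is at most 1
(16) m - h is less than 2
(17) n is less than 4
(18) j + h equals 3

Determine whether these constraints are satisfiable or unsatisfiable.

From constraints 7 and 15: g ≤ n ≤ 1. From constraint 5: j ≤ 2. Hence g + j ≤ 3. But constraint 6 requires g + j = 5, and 5 > 3. Contradiction.

Unsatisfiable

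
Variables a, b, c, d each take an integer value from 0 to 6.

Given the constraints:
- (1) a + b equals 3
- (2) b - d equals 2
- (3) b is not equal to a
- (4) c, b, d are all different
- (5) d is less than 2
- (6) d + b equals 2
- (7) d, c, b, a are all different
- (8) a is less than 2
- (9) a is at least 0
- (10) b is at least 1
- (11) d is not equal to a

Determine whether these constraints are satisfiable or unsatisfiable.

One satisfying assignment is a = 1, b = 2, c = 6, d = 0.
For the less obvious constraints — constraint 1: a + b = 3; constraint 2: b - d = 2 — and the others hold by inspection.

Satisfiable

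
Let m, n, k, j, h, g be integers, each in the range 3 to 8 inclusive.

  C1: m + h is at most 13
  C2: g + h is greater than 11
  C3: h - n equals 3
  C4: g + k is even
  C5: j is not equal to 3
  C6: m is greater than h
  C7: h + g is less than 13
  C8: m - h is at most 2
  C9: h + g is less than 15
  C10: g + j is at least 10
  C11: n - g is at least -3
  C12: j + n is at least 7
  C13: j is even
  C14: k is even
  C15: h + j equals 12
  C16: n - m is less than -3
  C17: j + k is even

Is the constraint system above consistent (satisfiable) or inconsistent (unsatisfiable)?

Satisfiable

Take m = 7, n = 3, k = 8, j = 6, h = 6, g = 6. Then constraint 1: m + h = 13; constraint 2: g + h = 12; constraint 3: h - n = 3, and every other listed constraint is also met.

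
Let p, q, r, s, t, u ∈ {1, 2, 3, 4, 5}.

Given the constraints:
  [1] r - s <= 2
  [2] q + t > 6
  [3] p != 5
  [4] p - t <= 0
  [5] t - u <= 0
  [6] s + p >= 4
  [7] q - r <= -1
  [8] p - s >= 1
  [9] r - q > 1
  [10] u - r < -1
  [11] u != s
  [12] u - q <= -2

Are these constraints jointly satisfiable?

Constraints 1, 4, 5, 7, 8, and 12 give t − p ≥ 0, p − s ≥ 1, s − r ≥ -2, r − q ≥ 1, q − u ≥ 2, u − t ≥ 0.
Adding all 6 inequalities: the left sides telescope to 0, and the right sides sum to 0 + 1 + (-2) + 1 + 2 + 0 = 2. So 0 ≥ 2, which is false.

Unsatisfiable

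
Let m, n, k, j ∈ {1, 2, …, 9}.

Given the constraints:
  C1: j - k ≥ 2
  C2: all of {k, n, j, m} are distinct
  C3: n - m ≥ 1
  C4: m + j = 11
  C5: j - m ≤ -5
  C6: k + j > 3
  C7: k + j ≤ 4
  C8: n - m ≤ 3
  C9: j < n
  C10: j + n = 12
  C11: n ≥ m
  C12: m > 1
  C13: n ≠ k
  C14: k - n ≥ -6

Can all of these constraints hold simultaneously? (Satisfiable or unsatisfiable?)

Unsatisfiable

Constraints 1, 3, 5, and 14 give m − j ≥ 5, j − k ≥ 2, k − n ≥ -6, n − m ≥ 1.
Adding all 4 inequalities: the left sides telescope to 0, and the right sides sum to 5 + 2 + (-6) + 1 = 2. So 0 ≥ 2, which is false.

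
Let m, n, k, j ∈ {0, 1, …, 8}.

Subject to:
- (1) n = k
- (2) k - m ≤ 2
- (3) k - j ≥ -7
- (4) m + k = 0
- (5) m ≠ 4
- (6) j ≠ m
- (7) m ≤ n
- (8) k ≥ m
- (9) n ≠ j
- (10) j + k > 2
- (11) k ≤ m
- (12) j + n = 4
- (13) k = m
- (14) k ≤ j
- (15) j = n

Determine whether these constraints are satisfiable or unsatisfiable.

From constraints 1, 13, and 15, j = n = k = m, so j = m. But constraint 6 says j ≠ m. Contradiction.

Unsatisfiable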